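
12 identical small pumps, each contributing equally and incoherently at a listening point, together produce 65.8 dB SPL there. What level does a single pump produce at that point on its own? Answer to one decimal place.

55.0 dB SPL

12 equal incoherent sources add 10·log₁₀(12) = 10.79 dB over one source.
L_one = 65.8 − 10.79 = 55.0 dB SPL.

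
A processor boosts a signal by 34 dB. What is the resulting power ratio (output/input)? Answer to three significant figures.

2510

Power ratio = 10^(dB/10).
10^(34/10) = 10^(3.400) = 2510.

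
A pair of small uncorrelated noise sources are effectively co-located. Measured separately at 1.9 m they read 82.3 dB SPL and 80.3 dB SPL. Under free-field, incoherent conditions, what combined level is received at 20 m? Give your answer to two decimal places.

63.98 dB SPL

Combined at 1.9 m: 10·log₁₀(10^(82.3/10)+10^(80.3/10)) = 84.424 dB SPL.
Then apply −20·log₁₀(20/1.9) = -20.446 dB → 63.98 dB SPL.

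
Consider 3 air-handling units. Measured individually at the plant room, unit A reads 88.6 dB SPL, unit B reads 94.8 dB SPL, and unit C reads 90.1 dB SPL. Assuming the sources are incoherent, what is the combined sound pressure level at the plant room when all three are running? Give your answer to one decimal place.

Uncorrelated sources add in intensity (power), not in dB.
L_total = 10·log₁₀(10^(88.6/10) + 10^(94.8/10) + 10^(90.1/10)) = 10·log₁₀(4768000000) = 96.8 dB SPL.

96.8 dB SPL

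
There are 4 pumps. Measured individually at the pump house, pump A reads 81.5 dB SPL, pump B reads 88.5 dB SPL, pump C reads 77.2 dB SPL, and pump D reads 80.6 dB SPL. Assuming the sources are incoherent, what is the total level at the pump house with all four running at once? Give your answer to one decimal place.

Uncorrelated sources add in intensity (power), not in dB.
L_total = 10·log₁₀(10^(81.5/10) + 10^(88.5/10) + 10^(77.2/10) + 10^(80.6/10)) = 10·log₁₀(1016000000) = 90.1 dB SPL.

90.1 dB SPL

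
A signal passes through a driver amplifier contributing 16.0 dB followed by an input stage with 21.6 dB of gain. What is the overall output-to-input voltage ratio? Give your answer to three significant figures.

Net gain = 16.0 + 21.6 = 37.6 dB.
Voltage ratio = 10^(37.6/20) = 75.9.

75.9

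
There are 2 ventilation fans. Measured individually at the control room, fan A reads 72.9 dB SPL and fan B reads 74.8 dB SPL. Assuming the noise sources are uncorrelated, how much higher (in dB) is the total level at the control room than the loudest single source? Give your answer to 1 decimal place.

Uncorrelated sources add in intensity (power), not in dB.
L_total = 10·log₁₀(10^(72.9/10) + 10^(74.8/10)) = 76.96 dB SPL.
Excess over the loudest (74.8 dB): 76.96 − 74.8 = 2.2 dB.

2.2 dB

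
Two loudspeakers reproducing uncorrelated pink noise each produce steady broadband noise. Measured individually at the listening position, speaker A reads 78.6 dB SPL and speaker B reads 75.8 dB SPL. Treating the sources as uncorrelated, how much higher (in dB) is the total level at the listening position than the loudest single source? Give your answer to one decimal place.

1.8 dB

Incoherent sources sum as intensities:
L_total = 10·log₁₀(10^(78.6/10) + 10^(75.8/10)) = 80.43 dB SPL.
Excess over the loudest (78.6 dB): 80.43 − 78.6 = 1.8 dB.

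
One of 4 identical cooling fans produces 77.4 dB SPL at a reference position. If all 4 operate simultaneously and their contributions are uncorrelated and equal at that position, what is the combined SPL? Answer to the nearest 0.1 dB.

4 equal incoherent sources raise the level by 10·log₁₀(4) = 6.02 dB.
L_total = 77.4 + 6.02 = 83.4 dB SPL.

83.4 dB SPL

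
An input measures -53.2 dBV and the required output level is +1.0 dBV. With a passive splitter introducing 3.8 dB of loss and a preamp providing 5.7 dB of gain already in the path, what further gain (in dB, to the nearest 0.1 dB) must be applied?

52.3 dB

The required make-up gain is the shortfall in the dB sum.
G = +1.0 − (-53.2) + 3.8 − 5.7 = 52.3 dB.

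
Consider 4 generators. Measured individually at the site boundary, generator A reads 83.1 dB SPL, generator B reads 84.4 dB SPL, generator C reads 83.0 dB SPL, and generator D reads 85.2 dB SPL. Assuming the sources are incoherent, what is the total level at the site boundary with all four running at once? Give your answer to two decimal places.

90.04 dB SPL

Incoherent sources sum as intensities:
L_total = 10·log₁₀(10^(83.1/10) + 10^(84.4/10) + 10^(83.0/10) + 10^(85.2/10)) = 10·log₁₀(1010000000) = 90.04 dB SPL.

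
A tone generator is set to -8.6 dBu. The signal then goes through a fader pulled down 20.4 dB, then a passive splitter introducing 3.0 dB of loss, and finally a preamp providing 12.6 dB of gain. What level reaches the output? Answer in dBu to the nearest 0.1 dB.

In dB, series stages simply add:
-8.6 − 20.4 − 3.0 + 12.6 = -19.4 dBu.

-19.4 dBu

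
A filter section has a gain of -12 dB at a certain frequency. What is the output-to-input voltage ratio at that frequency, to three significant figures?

0.251

Voltage ratio = 10^(dB/20).
10^(-12/20) = 10^(-0.6000) = 0.251.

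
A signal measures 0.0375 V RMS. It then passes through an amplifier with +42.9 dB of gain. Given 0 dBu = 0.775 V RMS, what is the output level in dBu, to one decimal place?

Input level: 20·log₁₀(0.0375/0.775) = -26.31 dBu.
Output: -26.31 + 42.9 = +16.6 dBu.

+16.6 dBu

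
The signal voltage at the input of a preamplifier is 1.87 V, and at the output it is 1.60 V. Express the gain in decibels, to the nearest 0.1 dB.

-1.4 dB

Voltage ratio → dB uses the 20·log₁₀ form:
20·log₁₀(1.60/1.87) = 20·log₁₀(0.8556) = -1.4 dB.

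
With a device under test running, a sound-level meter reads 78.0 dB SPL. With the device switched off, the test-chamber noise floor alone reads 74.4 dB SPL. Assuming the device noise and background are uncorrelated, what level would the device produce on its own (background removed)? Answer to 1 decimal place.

Remove the background by subtracting linear intensities:
L_src = 10·log₁₀(10^(78.0/10) − 10^(74.4/10)) = 10·log₁₀(35550000) = 75.5 dB SPL.

75.5 dB SPL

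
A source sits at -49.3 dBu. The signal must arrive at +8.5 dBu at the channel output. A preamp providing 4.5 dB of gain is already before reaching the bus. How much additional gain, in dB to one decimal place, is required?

53.3 dB

The required make-up gain is the shortfall in the dB sum.
G = +8.5 − (-49.3) − 4.5 = 53.3 dB.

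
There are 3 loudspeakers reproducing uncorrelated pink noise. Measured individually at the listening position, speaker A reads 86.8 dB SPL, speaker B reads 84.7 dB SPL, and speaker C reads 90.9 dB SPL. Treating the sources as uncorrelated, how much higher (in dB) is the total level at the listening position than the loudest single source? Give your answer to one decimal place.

Incoherent sources sum as intensities:
L_total = 10·log₁₀(10^(86.8/10) + 10^(84.7/10) + 10^(90.9/10)) = 93.02 dB SPL.
Excess over the loudest (90.9 dB): 93.02 − 90.9 = 2.1 dB.

2.1 dB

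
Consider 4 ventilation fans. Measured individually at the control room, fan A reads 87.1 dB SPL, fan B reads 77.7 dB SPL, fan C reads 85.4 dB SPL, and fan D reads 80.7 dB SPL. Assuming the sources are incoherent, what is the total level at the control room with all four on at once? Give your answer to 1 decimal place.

90.2 dB SPL

Incoherent sources sum as intensities:
L_total = 10·log₁₀(10^(87.1/10) + 10^(77.7/10) + 10^(85.4/10) + 10^(80.7/10)) = 10·log₁₀(1036000000) = 90.2 dB SPL.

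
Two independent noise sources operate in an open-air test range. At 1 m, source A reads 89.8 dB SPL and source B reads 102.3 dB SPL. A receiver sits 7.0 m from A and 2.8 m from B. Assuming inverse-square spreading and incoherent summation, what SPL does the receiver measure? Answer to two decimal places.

At the listener: L_A = 89.8 − 20·log₁₀(7.0) = 72.898 dB; L_B = 102.3 − 20·log₁₀(2.8) = 93.357 dB.
Combined: 10·log₁₀(10^(72.898/10)+10^(93.357/10)) = 93.40 dB SPL.

93.40 dB SPL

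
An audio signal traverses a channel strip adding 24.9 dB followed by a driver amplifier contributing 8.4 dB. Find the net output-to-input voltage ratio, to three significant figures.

46.2

Net gain = 24.9 + 8.4 = 33.3 dB.
Voltage ratio = 10^(33.3/20) = 46.2.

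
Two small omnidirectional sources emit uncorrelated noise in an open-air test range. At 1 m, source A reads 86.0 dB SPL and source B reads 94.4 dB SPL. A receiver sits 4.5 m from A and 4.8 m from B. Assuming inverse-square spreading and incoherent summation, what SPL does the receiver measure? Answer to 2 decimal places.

At the listener: L_A = 86.0 − 20·log₁₀(4.5) = 72.936 dB; L_B = 94.4 − 20·log₁₀(4.8) = 80.775 dB.
Combined: 10·log₁₀(10^(72.936/10)+10^(80.775/10)) = 81.44 dB SPL.

81.44 dB SPL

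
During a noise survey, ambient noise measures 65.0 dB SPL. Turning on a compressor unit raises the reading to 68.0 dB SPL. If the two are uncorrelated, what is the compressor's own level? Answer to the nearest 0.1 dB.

65.0 dB SPL

Background correction is a power subtraction:
L_src = 10·log₁₀(10^(68.0/10) − 10^(65.0/10)) = 10·log₁₀(3147000) = 65.0 dB SPL.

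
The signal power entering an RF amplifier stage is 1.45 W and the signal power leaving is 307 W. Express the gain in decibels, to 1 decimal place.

Power is a power quantity, so gain = 10·log₁₀(P_out/P_in).
10·log₁₀(307/1.45) = 10·log₁₀(211.7) = 23.3 dB.

23.3 dB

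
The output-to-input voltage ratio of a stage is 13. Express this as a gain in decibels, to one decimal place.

Voltage is an amplitude quantity, so gain = 20·log₁₀(V_out/V_in).
20·log₁₀(13) = 22.3 dB.

22.3 dB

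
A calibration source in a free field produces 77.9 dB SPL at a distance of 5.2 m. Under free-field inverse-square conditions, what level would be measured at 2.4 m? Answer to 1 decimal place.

84.6 dB SPL

Inverse-square spreading gives ΔL = −20·log₁₀(d₂/d₁).
ΔL = −20·log₁₀(2.4/5.2) = 6.72 dB, so L₂ = 77.9 + (6.72) = 84.6 dB SPL.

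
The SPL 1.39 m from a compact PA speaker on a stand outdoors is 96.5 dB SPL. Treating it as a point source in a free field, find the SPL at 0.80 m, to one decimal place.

101.3 dB SPL

Free-field point source: level drops by 20·log₁₀ of the distance ratio.
ΔL = −20·log₁₀(0.80/1.39) = 4.80 dB, so L₂ = 96.5 + (4.80) = 101.3 dB SPL.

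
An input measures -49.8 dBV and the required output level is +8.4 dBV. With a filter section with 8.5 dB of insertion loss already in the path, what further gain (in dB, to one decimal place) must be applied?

The required make-up gain is the shortfall in the dB sum.
G = +8.4 − (-49.8) + 8.5 = 66.7 dB.

66.7 dB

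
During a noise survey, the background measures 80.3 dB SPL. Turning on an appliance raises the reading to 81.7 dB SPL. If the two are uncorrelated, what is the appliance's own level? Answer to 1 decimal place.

Remove the background by subtracting linear intensities:
L_src = 10·log₁₀(10^(81.7/10) − 10^(80.3/10)) = 10·log₁₀(40760000) = 76.1 dB SPL.

76.1 dB SPL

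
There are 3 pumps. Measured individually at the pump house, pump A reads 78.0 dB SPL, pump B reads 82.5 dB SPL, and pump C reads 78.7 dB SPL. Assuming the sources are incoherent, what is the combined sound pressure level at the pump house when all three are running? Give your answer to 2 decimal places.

84.98 dB SPL

Add the sources as powers (linear), then convert back to dB:
L_total = 10·log₁₀(10^(78.0/10) + 10^(82.5/10) + 10^(78.7/10)) = 10·log₁₀(315100000) = 84.98 dB SPL.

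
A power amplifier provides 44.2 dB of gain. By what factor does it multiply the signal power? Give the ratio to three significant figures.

Power ratio = 10^(dB/10).
10^(44.2/10) = 10^(4.420) = 26300.

26300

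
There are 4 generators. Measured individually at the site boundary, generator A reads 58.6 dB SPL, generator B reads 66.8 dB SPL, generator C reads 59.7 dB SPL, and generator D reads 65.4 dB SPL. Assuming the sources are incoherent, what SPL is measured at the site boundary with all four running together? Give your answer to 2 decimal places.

69.96 dB SPL

Incoherent sources sum as intensities:
L_total = 10·log₁₀(10^(58.6/10) + 10^(66.8/10) + 10^(59.7/10) + 10^(65.4/10)) = 10·log₁₀(9911000) = 69.96 dB SPL.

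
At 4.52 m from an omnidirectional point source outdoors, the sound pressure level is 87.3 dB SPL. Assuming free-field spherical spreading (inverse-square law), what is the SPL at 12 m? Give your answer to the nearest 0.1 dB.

78.8 dB SPL

Inverse-square spreading gives ΔL = −20·log₁₀(d₂/d₁).
ΔL = −20·log₁₀(12/4.52) = -8.48 dB, so L₂ = 87.3 + (-8.48) = 78.8 dB SPL.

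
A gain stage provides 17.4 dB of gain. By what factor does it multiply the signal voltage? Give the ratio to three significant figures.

7.41

Voltage ratio = 10^(dB/20).
10^(17.4/20) = 10^(0.8700) = 7.41.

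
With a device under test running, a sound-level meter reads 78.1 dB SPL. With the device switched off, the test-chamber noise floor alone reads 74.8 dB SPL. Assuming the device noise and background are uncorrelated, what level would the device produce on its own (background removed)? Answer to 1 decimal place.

75.4 dB SPL

Background correction is a power subtraction:
L_src = 10·log₁₀(10^(78.1/10) − 10^(74.8/10)) = 10·log₁₀(34370000) = 75.4 dB SPL.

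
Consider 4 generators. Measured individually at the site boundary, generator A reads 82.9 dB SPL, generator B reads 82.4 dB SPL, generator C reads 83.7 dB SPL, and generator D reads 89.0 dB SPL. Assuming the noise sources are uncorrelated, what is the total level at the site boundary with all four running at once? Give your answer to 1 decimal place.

91.5 dB SPL

Uncorrelated sources add in intensity (power), not in dB.
L_total = 10·log₁₀(10^(82.9/10) + 10^(82.4/10) + 10^(83.7/10) + 10^(89.0/10)) = 10·log₁₀(1398000000) = 91.5 dB SPL.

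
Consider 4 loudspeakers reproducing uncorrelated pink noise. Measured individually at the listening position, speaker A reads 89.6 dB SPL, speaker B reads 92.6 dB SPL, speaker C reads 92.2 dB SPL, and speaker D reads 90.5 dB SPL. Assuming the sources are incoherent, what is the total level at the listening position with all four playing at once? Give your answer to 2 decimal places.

97.41 dB SPL

Add the sources as powers (linear), then convert back to dB:
L_total = 10·log₁₀(10^(89.6/10) + 10^(92.6/10) + 10^(92.2/10) + 10^(90.5/10)) = 10·log₁₀(5513000000) = 97.41 dB SPL.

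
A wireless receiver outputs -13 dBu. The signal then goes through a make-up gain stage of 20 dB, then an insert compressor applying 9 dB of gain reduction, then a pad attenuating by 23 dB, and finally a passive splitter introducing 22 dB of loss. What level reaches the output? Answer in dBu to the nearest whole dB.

Cascaded gains and losses add directly in dB.
-13 + 20 − 9 − 23 − 22 = -47 dBu.

-47 dBu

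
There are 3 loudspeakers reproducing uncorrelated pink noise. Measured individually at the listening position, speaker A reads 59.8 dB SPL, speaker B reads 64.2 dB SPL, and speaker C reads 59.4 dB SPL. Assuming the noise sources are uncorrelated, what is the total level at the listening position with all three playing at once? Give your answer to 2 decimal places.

66.49 dB SPL

Incoherent sources sum as intensities:
L_total = 10·log₁₀(10^(59.8/10) + 10^(64.2/10) + 10^(59.4/10)) = 10·log₁₀(4456000) = 66.49 dB SPL.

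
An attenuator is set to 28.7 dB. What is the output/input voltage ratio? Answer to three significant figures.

Voltage ratio = 10^(dB/20).
10^(-28.7/20) = 10^(-1.435) = 0.0367.

0.0367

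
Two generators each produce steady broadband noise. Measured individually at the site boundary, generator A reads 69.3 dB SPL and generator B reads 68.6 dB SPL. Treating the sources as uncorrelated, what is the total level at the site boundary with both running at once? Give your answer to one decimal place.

72.0 dB SPL

Uncorrelated sources add in intensity (power), not in dB.
L_total = 10·log₁₀(10^(69.3/10) + 10^(68.6/10)) = 10·log₁₀(15760000) = 72.0 dB SPL.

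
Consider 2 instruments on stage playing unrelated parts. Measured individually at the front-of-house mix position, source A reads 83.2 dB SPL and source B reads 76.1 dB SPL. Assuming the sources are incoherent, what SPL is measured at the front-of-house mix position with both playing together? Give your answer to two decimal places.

83.97 dB SPL

Uncorrelated sources add in intensity (power), not in dB.
L_total = 10·log₁₀(10^(83.2/10) + 10^(76.1/10)) = 10·log₁₀(249700000) = 83.97 dB SPL.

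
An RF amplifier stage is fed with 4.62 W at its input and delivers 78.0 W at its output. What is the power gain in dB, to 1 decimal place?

12.3 dB

Power ratio → dB uses the 10·log₁₀ form:
10·log₁₀(78.0/4.62) = 10·log₁₀(16.88) = 12.3 dB.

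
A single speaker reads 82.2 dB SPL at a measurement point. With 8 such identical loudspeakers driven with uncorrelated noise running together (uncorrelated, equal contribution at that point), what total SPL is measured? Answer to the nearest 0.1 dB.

8 equal incoherent sources raise the level by 10·log₁₀(8) = 9.03 dB.
L_total = 82.2 + 9.03 = 91.2 dB SPL.

91.2 dB SPL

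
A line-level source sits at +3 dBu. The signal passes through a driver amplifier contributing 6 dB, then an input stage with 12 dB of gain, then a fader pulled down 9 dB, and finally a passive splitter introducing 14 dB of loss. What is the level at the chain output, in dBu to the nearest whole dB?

-2 dBu

Cascaded gains and losses add directly in dB.
+3 + 6 + 12 − 9 − 14 = -2 dBu.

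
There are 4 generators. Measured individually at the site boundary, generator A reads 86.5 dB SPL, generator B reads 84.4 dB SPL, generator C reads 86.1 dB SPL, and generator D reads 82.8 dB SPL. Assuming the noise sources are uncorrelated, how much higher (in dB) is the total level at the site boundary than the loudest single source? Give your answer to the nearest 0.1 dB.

4.7 dB

Incoherent sources sum as intensities:
L_total = 10·log₁₀(10^(86.5/10) + 10^(84.4/10) + 10^(86.1/10) + 10^(82.8/10)) = 91.21 dB SPL.
Excess over the loudest (86.5 dB): 91.21 − 86.5 = 4.7 dB.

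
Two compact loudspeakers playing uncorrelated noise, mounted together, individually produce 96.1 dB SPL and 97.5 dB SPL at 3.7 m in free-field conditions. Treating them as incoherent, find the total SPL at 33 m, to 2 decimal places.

80.86 dB SPL

Combined at 3.7 m: 10·log₁₀(10^(96.1/10)+10^(97.5/10)) = 99.866 dB SPL.
Then apply −20·log₁₀(33/3.7) = -19.006 dB → 80.86 dB SPL.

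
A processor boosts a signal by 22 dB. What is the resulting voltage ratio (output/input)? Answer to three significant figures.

12.6

Voltage ratio = 10^(dB/20).
10^(22/20) = 10^(1.100) = 12.6.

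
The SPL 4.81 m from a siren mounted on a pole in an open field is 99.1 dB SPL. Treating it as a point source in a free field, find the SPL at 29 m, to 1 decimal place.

83.5 dB SPL

Free-field point source: level drops by 20·log₁₀ of the distance ratio.
ΔL = −20·log₁₀(29/4.81) = -15.61 dB, so L₂ = 99.1 + (-15.61) = 83.5 dB SPL.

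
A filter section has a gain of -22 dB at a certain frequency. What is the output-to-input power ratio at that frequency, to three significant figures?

Power ratio = 10^(dB/10).
10^(-22/10) = 10^(-2.200) = 0.00631.

0.00631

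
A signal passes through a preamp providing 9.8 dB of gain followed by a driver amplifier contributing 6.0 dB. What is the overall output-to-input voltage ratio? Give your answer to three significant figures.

6.17

Net gain = 9.8 + 6.0 = 15.8 dB.
Voltage ratio = 10^(15.8/20) = 6.17.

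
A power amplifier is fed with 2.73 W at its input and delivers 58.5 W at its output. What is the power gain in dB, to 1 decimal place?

Power is a power quantity, so gain = 10·log₁₀(P_out/P_in).
10·log₁₀(58.5/2.73) = 10·log₁₀(21.43) = 13.3 dB.

13.3 dB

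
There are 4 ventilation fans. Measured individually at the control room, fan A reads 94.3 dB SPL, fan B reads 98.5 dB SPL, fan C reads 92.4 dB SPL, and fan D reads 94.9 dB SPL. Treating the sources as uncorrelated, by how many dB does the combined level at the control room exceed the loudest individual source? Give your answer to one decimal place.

3.1 dB

Incoherent sources sum as intensities:
L_total = 10·log₁₀(10^(94.3/10) + 10^(98.5/10) + 10^(92.4/10) + 10^(94.9/10)) = 101.64 dB SPL.
Excess over the loudest (98.5 dB): 101.64 − 98.5 = 3.1 dB.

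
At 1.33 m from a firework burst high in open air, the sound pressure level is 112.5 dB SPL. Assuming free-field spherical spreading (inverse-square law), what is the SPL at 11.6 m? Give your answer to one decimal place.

For a point source in a free field, ΔL = −20·log₁₀(d₂/d₁).
ΔL = −20·log₁₀(11.6/1.33) = -18.81 dB, so L₂ = 112.5 + (-18.81) = 93.7 dB SPL.

93.7 dB SPL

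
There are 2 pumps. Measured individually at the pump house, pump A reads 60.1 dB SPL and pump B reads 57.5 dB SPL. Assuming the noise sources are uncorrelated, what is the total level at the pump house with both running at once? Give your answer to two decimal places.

Incoherent sources sum as intensities:
L_total = 10·log₁₀(10^(60.1/10) + 10^(57.5/10)) = 10·log₁₀(1586000) = 62.00 dB SPL.

62.00 dB SPL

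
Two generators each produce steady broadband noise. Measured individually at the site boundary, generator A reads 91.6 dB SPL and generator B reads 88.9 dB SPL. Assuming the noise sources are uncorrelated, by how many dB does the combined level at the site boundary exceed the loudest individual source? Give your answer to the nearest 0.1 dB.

Uncorrelated sources add in intensity (power), not in dB.
L_total = 10·log₁₀(10^(91.6/10) + 10^(88.9/10)) = 93.47 dB SPL.
Excess over the loudest (91.6 dB): 93.47 − 91.6 = 1.9 dB.

1.9 dB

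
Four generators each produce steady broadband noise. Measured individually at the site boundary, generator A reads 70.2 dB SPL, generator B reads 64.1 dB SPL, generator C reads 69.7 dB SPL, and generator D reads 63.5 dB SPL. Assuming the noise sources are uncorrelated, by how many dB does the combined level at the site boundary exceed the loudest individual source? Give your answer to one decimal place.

Incoherent sources sum as intensities:
L_total = 10·log₁₀(10^(70.2/10) + 10^(64.1/10) + 10^(69.7/10) + 10^(63.5/10)) = 73.91 dB SPL.
Excess over the loudest (70.2 dB): 73.91 − 70.2 = 3.7 dB.

3.7 dB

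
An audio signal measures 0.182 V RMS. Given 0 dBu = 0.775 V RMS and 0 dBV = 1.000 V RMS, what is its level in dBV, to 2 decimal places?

-14.80 dBV

dBV = 20·log₁₀(V / 1.000 V).
20·log₁₀(0.182/1.000) = -14.80 dBV.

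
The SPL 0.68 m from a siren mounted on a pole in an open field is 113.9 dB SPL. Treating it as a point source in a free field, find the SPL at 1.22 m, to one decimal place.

108.8 dB SPL

Free-field point source: level drops by 20·log₁₀ of the distance ratio.
ΔL = −20·log₁₀(1.22/0.68) = -5.08 dB, so L₂ = 113.9 + (-5.08) = 108.8 dB SPL.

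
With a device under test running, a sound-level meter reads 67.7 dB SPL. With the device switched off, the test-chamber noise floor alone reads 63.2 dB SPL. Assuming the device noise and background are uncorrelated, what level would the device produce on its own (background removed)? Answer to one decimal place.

Background correction is a power subtraction:
L_src = 10·log₁₀(10^(67.7/10) − 10^(63.2/10)) = 10·log₁₀(3799000) = 65.8 dB SPL.

65.8 dB SPL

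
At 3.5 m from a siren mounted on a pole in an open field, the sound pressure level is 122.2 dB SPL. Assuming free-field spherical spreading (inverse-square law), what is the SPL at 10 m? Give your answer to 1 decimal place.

Inverse-square spreading gives ΔL = −20·log₁₀(d₂/d₁).
ΔL = −20·log₁₀(10/3.5) = -9.12 dB, so L₂ = 122.2 + (-9.12) = 113.1 dB SPL.

113.1 dB SPL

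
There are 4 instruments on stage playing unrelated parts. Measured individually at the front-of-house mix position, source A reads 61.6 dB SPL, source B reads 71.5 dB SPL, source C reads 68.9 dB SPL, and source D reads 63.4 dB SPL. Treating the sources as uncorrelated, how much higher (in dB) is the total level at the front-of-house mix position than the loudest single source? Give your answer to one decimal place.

2.6 dB

Uncorrelated sources add in intensity (power), not in dB.
L_total = 10·log₁₀(10^(61.6/10) + 10^(71.5/10) + 10^(68.9/10) + 10^(63.4/10)) = 74.07 dB SPL.
Excess over the loudest (71.5 dB): 74.07 − 71.5 = 2.6 dB.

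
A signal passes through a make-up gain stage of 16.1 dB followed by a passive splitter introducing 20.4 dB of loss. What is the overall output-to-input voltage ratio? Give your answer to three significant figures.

0.610

Net gain = 16.1 + (−20.4) = -4.3 dB.
Voltage ratio = 10^(-4.3/20) = 0.610.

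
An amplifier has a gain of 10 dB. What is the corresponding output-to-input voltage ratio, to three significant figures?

3.16

Voltage ratio = 10^(dB/20).
10^(10/20) = 10^(0.5000) = 3.16.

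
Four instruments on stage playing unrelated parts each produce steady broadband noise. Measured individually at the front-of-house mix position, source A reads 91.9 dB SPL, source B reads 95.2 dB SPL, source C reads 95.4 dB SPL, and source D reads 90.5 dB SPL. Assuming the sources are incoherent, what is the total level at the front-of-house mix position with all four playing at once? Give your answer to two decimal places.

Uncorrelated sources add in intensity (power), not in dB.
L_total = 10·log₁₀(10^(91.9/10) + 10^(95.2/10) + 10^(95.4/10) + 10^(90.5/10)) = 10·log₁₀(9450000000) = 99.75 dB SPL.

99.75 dB SPL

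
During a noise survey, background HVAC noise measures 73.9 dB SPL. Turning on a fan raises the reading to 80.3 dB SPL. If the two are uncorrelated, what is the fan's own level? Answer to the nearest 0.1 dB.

79.2 dB SPL

Background correction is a power subtraction:
L_src = 10·log₁₀(10^(80.3/10) − 10^(73.9/10)) = 10·log₁₀(82600000) = 79.2 dB SPL.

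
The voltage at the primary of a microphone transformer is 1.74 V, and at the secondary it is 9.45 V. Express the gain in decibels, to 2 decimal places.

14.70 dB

For a voltage ratio, dB = 20·log₁₀(V₂/V₁).
20·log₁₀(9.45/1.74) = 20·log₁₀(5.431) = 14.70 dB.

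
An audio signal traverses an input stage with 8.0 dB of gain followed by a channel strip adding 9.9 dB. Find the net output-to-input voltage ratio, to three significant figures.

Net gain = 8.0 + 9.9 = 17.9 dB.
Voltage ratio = 10^(17.9/20) = 7.85.

7.85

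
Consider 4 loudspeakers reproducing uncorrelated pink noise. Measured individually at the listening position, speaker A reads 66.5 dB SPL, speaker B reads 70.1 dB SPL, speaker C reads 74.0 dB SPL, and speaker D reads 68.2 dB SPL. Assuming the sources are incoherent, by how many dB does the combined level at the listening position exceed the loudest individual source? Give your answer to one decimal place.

Incoherent sources sum as intensities:
L_total = 10·log₁₀(10^(66.5/10) + 10^(70.1/10) + 10^(74.0/10) + 10^(68.2/10)) = 76.67 dB SPL.
Excess over the loudest (74.0 dB): 76.67 − 74.0 = 2.7 dB.

2.7 dB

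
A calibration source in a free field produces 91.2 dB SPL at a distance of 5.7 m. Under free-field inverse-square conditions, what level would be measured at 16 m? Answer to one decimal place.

Inverse-square spreading gives ΔL = −20·log₁₀(d₂/d₁).
ΔL = −20·log₁₀(16/5.7) = -8.96 dB, so L₂ = 91.2 + (-8.96) = 82.2 dB SPL.

82.2 dB SPL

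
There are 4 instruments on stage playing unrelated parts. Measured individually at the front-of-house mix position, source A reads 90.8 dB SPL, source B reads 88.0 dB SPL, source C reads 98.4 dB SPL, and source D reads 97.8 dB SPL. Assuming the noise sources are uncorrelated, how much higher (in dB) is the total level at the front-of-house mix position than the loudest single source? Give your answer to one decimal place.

Uncorrelated sources add in intensity (power), not in dB.
L_total = 10·log₁₀(10^(90.8/10) + 10^(88.0/10) + 10^(98.4/10) + 10^(97.8/10)) = 101.70 dB SPL.
Excess over the loudest (98.4 dB): 101.70 − 98.4 = 3.3 dB.

3.3 dB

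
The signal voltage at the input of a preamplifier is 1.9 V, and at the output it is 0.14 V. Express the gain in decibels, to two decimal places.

For a voltage ratio, dB = 20·log₁₀(V₂/V₁).
20·log₁₀(0.14/1.9) = 20·log₁₀(0.07368) = -22.65 dB.

-22.65 dB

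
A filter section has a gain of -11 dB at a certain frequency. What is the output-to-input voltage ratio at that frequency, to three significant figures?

0.282

Voltage ratio = 10^(dB/20).
10^(-11/20) = 10^(-0.5500) = 0.282.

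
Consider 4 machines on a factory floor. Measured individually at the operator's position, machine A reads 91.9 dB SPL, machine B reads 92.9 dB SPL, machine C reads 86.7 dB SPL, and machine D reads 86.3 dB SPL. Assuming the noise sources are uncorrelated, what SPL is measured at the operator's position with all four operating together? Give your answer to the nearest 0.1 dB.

Incoherent sources sum as intensities:
L_total = 10·log₁₀(10^(91.9/10) + 10^(92.9/10) + 10^(86.7/10) + 10^(86.3/10)) = 10·log₁₀(4393000000) = 96.4 dB SPL.

96.4 dB SPL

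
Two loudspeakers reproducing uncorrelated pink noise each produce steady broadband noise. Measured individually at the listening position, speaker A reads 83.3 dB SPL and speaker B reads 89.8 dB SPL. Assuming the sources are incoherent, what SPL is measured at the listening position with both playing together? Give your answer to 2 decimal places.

Incoherent sources sum as intensities:
L_total = 10·log₁₀(10^(83.3/10) + 10^(89.8/10)) = 10·log₁₀(1169000000) = 90.68 dB SPL.

90.68 dB SPL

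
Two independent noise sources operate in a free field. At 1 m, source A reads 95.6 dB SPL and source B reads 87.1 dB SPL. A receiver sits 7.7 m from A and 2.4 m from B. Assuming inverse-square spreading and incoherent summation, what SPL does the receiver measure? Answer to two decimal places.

At the listener: L_A = 95.6 − 20·log₁₀(7.7) = 77.870 dB; L_B = 87.1 − 20·log₁₀(2.4) = 79.496 dB.
Combined: 10·log₁₀(10^(77.870/10)+10^(79.496/10)) = 81.77 dB SPL.

81.77 dB SPL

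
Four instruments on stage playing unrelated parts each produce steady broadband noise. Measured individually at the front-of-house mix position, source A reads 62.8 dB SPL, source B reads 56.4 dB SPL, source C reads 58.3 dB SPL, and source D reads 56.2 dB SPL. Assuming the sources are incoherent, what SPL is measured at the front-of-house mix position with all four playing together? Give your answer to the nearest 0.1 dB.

Add the sources as powers (linear), then convert back to dB:
L_total = 10·log₁₀(10^(62.8/10) + 10^(56.4/10) + 10^(58.3/10) + 10^(56.2/10)) = 10·log₁₀(3435000) = 65.4 dB SPL.

65.4 dB SPL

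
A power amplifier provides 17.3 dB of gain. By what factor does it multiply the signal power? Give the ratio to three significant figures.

Power ratio = 10^(dB/10).
10^(17.3/10) = 10^(1.730) = 53.7.

53.7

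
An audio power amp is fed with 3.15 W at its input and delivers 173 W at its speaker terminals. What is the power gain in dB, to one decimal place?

Power ratio → dB uses the 10·log₁₀ form:
10·log₁₀(173/3.15) = 10·log₁₀(54.92) = 17.4 dB.

17.4 dB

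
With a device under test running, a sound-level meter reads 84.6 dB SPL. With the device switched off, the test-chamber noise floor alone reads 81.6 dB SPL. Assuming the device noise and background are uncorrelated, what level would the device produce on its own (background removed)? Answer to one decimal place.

Subtract intensities: L_src = 10·log₁₀(10^(L_total/10) − 10^(L_bg/10)).
L_src = 10·log₁₀(10^(84.6/10) − 10^(81.6/10)) = 10·log₁₀(143900000) = 81.6 dB SPL.

81.6 dB SPL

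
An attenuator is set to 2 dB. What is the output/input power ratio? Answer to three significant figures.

0.631

Power ratio = 10^(dB/10).
10^(-2/10) = 10^(-0.2000) = 0.631.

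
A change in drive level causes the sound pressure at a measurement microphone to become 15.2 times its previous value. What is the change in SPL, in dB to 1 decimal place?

23.6 dB

SPL change from a pressure ratio uses the 20·log₁₀ form:
20·log₁₀(15.2) = 23.6 dB.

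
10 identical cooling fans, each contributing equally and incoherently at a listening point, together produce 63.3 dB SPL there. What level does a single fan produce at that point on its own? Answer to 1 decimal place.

10 equal incoherent sources add 10·log₁₀(10) = 10.00 dB over one source.
L_one = 63.3 − 10.00 = 53.3 dB SPL.

53.3 dB SPL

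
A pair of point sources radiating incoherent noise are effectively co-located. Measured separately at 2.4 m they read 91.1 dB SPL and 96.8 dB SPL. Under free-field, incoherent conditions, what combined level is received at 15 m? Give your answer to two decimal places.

Combined at 2.4 m: 10·log₁₀(10^(91.1/10)+10^(96.8/10)) = 97.835 dB SPL.
Then apply −20·log₁₀(15/2.4) = -15.918 dB → 81.92 dB SPL.

81.92 dB SPL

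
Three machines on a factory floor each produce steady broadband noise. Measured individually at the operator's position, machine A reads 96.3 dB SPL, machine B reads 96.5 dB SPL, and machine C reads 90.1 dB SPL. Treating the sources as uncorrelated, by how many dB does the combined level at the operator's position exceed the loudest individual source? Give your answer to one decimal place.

3.4 dB

Incoherent sources sum as intensities:
L_total = 10·log₁₀(10^(96.3/10) + 10^(96.5/10) + 10^(90.1/10)) = 99.89 dB SPL.
Excess over the loudest (96.5 dB): 99.89 − 96.5 = 3.4 dB.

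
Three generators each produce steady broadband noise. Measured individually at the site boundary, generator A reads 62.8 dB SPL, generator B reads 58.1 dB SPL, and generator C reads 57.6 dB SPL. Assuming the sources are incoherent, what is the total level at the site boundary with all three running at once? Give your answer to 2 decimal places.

64.95 dB SPL

Add the sources as powers (linear), then convert back to dB:
L_total = 10·log₁₀(10^(62.8/10) + 10^(58.1/10) + 10^(57.6/10)) = 10·log₁₀(3127000) = 64.95 dB SPL.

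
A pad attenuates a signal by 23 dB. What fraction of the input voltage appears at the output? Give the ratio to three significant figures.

0.0708

Voltage ratio = 10^(dB/20).
10^(-23/20) = 10^(-1.150) = 0.0708.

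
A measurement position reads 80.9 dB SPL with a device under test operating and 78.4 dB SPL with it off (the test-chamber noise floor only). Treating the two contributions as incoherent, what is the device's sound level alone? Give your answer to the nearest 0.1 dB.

77.3 dB SPL

Background correction is a power subtraction:
L_src = 10·log₁₀(10^(80.9/10) − 10^(78.4/10)) = 10·log₁₀(53840000) = 77.3 dB SPL.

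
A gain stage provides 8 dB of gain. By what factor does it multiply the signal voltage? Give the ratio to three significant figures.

2.51

Voltage ratio = 10^(dB/20).
10^(8/20) = 10^(0.4000) = 2.51.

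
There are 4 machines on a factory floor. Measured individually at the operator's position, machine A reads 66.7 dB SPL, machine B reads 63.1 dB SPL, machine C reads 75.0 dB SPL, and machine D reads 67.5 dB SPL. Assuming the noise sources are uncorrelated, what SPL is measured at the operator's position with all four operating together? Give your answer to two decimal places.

76.43 dB SPL

Add the sources as powers (linear), then convert back to dB:
L_total = 10·log₁₀(10^(66.7/10) + 10^(63.1/10) + 10^(75.0/10) + 10^(67.5/10)) = 10·log₁₀(43970000) = 76.43 dB SPL.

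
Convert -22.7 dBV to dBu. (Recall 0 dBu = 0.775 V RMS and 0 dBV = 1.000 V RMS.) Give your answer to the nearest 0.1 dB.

The offset between the scales is 20·log₁₀(0.775/1.000) = −2.214 dB.
So dBu = -22.7 + 2.214 = -20.5 dBu.

-20.5 dBu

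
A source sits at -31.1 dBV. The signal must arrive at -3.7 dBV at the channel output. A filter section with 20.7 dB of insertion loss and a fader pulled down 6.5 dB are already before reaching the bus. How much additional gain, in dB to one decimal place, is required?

54.6 dB

The required make-up gain is the shortfall in the dB sum.
G = -3.7 − (-31.1) + 20.7 + 6.5 = 54.6 dB.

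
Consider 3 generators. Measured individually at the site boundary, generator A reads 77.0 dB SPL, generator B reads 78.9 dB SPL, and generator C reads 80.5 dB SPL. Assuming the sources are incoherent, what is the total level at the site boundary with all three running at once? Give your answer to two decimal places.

Uncorrelated sources add in intensity (power), not in dB.
L_total = 10·log₁₀(10^(77.0/10) + 10^(78.9/10) + 10^(80.5/10)) = 10·log₁₀(239900000) = 83.80 dB SPL.

83.80 dB SPL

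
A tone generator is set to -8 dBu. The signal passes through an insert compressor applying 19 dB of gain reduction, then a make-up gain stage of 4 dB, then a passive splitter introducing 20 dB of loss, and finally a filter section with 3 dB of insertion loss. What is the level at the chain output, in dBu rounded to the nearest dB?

Gain stages sum in dB:
-8 − 19 + 4 − 20 − 3 = -46 dBu.

-46 dBu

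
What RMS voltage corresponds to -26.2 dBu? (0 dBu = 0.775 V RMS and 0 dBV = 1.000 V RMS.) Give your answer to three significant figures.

V = 0.775 V × 10^(-26.2/20).
= 0.775 × 0.04898 = 0.0380 V.

0.0380 V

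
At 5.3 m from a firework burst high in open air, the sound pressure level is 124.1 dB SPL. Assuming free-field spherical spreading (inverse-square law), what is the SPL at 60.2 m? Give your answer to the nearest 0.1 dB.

For a point source in a free field, ΔL = −20·log₁₀(d₂/d₁).
ΔL = −20·log₁₀(60.2/5.3) = -21.11 dB, so L₂ = 124.1 + (-21.11) = 103.0 dB SPL.

103.0 dB SPL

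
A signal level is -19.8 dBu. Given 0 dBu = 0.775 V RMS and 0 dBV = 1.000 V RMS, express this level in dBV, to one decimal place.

The offset between the scales is 20·log₁₀(0.775/1.000) = −2.214 dB.
So dBV = -19.8 − 2.214 = -22.0 dBV.

-22.0 dBV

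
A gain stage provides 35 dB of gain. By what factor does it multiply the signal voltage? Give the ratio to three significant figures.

56.2

Voltage ratio = 10^(dB/20).
10^(35/20) = 10^(1.750) = 56.2.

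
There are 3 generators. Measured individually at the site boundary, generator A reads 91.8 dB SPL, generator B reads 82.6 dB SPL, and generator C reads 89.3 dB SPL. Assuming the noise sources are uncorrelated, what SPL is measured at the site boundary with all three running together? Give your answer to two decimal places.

Uncorrelated sources add in intensity (power), not in dB.
L_total = 10·log₁₀(10^(91.8/10) + 10^(82.6/10) + 10^(89.3/10)) = 10·log₁₀(2547000000) = 94.06 dB SPL.

94.06 dB SPL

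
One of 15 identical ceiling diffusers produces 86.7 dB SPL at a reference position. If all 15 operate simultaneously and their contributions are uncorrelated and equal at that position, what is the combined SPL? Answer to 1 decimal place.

15 equal incoherent sources raise the level by 10·log₁₀(15) = 11.76 dB.
L_total = 86.7 + 11.76 = 98.5 dB SPL.

98.5 dB SPL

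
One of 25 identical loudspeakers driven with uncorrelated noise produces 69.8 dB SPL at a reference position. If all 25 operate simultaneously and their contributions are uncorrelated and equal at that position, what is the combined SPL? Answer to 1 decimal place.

25 equal incoherent sources raise the level by 10·log₁₀(25) = 13.98 dB.
L_total = 69.8 + 13.98 = 83.8 dB SPL.

83.8 dB SPL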